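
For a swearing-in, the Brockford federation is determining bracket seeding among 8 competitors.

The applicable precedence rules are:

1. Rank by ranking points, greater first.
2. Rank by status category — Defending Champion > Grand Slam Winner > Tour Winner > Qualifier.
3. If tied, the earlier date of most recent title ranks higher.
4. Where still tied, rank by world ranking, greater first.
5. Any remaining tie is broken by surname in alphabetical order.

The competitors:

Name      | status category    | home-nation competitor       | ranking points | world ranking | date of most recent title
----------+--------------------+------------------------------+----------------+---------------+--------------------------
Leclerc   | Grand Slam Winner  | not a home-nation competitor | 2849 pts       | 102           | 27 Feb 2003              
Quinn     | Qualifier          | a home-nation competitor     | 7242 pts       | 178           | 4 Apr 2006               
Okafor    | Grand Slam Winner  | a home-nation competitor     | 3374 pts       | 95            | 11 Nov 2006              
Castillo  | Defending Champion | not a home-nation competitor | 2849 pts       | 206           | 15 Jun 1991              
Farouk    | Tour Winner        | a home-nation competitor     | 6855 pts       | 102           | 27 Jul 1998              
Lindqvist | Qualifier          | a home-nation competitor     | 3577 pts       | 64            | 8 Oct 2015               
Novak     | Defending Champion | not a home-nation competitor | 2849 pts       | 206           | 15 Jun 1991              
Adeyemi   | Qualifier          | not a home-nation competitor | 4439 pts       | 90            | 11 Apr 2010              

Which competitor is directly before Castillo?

By ranking points (higher first): Quinn (7242 pts); then Farouk (6855 pts); then Adeyemi (4439 pts); then Lindqvist (3577 pts); then Okafor (3374 pts); then Castillo, Novak and Leclerc (each 2849 pts).
Among Castillo, Novak and Leclerc, by status category: Castillo and Novak (Defending Champion) before Leclerc (Grand Slam Winner).
Castillo and Novak both have date of most recent title 15 Jun 1991, so the next rule applies.
Castillo and Novak both have world ranking 206, so the next rule applies.
Among Castillo and Novak, alphabetically by surname: Castillo before Novak.
Order: Quinn, Farouk, Adeyemi, Lindqvist, Okafor, Castillo, Novak, Leclerc.

Okafor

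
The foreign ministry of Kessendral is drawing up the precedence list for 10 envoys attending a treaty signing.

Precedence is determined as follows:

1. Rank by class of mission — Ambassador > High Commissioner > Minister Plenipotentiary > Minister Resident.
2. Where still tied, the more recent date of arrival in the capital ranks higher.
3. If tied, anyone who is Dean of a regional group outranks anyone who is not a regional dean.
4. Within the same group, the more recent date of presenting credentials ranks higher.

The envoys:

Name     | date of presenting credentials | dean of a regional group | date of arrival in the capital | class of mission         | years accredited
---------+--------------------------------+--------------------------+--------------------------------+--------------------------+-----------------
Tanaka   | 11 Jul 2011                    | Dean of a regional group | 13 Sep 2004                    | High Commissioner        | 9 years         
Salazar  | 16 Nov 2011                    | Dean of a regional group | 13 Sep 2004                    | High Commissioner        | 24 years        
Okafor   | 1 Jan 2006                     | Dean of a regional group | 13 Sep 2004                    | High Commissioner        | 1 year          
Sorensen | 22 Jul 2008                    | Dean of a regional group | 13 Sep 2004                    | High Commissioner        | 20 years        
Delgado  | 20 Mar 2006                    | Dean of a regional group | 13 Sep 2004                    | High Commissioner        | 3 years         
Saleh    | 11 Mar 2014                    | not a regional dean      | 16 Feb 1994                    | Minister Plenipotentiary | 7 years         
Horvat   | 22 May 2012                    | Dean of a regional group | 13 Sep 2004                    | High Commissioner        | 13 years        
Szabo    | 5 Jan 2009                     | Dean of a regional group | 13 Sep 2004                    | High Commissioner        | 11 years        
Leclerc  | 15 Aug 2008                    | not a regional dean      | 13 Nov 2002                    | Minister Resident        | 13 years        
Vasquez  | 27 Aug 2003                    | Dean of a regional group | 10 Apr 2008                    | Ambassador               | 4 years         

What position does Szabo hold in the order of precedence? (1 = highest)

By class of mission: Vasquez (Ambassador); then Horvat, Salazar, Tanaka, Szabo, Sorensen, Delgado and Okafor (High Commissioner); then Saleh (Minister Plenipotentiary); then Leclerc (Minister Resident).
Horvat, Salazar, Tanaka, Szabo, Sorensen, Delgado and Okafor all have date of arrival in the capital 13 Sep 2004, so the next rule applies.
Horvat, Salazar, Tanaka, Szabo, Sorensen, Delgado and Okafor are each Dean of a regional group, so the next rule applies.
Among Horvat, Salazar, Tanaka, Szabo, Sorensen, Delgado and Okafor, by date of presenting credentials (later first): Horvat (22 May 2012) before Salazar (16 Nov 2011) before Tanaka (11 Jul 2011) before Szabo (5 Jan 2009) before Sorensen (22 Jul 2008) before Delgado (20 Mar 2006) before Okafor (1 Jan 2006).
Order: Vasquez, Horvat, Salazar, Tanaka, Szabo, Sorensen, Delgado, Okafor, Saleh, Leclerc. So position 5.

5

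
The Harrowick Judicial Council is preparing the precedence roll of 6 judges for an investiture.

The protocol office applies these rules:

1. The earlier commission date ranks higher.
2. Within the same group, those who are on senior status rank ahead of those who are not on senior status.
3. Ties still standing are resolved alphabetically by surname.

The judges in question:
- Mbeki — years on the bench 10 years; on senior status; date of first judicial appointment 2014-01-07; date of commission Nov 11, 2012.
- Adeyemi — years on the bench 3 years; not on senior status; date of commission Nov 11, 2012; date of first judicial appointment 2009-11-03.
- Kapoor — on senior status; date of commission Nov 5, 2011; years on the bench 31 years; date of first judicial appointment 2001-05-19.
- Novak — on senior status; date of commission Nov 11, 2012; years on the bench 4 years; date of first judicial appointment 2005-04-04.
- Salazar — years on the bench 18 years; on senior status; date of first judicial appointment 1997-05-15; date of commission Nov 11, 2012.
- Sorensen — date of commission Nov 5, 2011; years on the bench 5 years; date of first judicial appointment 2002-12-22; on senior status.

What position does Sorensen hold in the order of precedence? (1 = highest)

By date of commission (earlier first): Kapoor and Sorensen (both Nov 5, 2011); then Mbeki, Novak, Salazar and Adeyemi (each Nov 11, 2012).
Kapoor and Sorensen are each on senior status, so the next rule applies.
Among Kapoor and Sorensen, alphabetically by surname: Kapoor before Sorensen.
Among Mbeki, Novak, Salazar and Adeyemi, on senior status before not on senior status: Mbeki, Novak and Salazar (on senior status) before Adeyemi (not on senior status).
Among Mbeki, Novak and Salazar, alphabetically by surname: Mbeki before Novak before Salazar.
Order: Kapoor, Sorensen, Mbeki, Novak, Salazar, Adeyemi. So position 2.

2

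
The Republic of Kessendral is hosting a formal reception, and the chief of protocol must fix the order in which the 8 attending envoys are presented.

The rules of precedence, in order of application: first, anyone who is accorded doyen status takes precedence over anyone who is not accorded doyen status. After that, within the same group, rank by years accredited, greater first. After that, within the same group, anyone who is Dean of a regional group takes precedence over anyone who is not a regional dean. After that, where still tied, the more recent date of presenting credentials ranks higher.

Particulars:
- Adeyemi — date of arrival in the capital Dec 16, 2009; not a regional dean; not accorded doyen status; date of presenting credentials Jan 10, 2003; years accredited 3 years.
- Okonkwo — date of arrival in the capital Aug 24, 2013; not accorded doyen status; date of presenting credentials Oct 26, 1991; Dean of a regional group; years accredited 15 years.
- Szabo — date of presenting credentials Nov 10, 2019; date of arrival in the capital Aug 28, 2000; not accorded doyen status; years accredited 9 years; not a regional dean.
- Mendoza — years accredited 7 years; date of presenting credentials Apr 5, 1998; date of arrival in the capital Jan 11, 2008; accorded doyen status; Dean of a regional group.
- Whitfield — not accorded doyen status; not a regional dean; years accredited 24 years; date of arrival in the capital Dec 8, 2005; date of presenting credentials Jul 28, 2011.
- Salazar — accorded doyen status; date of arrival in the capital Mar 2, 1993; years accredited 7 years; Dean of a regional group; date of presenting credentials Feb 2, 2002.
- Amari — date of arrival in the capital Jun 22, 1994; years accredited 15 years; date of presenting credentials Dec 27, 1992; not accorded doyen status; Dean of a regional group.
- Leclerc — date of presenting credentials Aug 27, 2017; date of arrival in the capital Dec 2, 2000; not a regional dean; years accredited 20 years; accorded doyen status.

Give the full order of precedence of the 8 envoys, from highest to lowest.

By the first rule: Leclerc, Salazar and Mendoza (each accorded doyen status); then Whitfield, Amari, Okonkwo, Szabo and Adeyemi (each not accorded doyen status).
Among Leclerc, Salazar and Mendoza, by years accredited (higher first): Leclerc (20 years) before Salazar and Mendoza (7 years).
Salazar and Mendoza are each Dean of a regional group, so the next rule applies.
Among Salazar and Mendoza, by date of presenting credentials (later first): Salazar (Feb 2, 2002) before Mendoza (Apr 5, 1998).
Among Whitfield, Amari, Okonkwo, Szabo and Adeyemi, by years accredited (higher first): Whitfield (24 years) before Amari and Okonkwo (15 years) before Szabo (9 years) before Adeyemi (3 years).
Amari and Okonkwo are each Dean of a regional group, so the next rule applies.
Among Amari and Okonkwo, by date of presenting credentials (later first): Amari (Dec 27, 1992) before Okonkwo (Oct 26, 1991).
Full order: Leclerc, Salazar, Mendoza, Whitfield, Amari, Okonkwo, Szabo, Adeyemi.

Leclerc, Salazar, Mendoza, Whitfield, Amari, Okonkwo, Szabo, Adeyemi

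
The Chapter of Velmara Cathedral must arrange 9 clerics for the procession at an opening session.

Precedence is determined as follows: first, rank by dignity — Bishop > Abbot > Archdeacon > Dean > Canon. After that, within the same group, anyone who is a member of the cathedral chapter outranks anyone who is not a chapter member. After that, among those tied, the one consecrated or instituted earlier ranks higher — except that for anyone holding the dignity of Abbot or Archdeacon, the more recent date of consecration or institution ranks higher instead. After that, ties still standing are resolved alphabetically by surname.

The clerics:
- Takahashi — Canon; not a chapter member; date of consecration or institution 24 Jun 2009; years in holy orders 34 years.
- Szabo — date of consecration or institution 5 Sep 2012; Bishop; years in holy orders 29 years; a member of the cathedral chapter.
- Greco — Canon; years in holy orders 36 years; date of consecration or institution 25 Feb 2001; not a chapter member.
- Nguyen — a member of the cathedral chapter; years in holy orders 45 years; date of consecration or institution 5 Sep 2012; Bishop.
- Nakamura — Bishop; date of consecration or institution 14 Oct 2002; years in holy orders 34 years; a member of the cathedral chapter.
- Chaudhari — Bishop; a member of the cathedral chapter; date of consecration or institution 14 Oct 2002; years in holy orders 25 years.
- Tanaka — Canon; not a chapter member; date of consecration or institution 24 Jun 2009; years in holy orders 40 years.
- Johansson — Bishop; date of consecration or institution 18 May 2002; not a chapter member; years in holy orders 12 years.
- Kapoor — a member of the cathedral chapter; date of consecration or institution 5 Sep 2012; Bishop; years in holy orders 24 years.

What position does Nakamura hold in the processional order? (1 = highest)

2

By dignity: Chaudhari, Nakamura, Kapoor, Nguyen, Szabo and Johansson (Bishop); then Greco, Takahashi and Tanaka (Canon).
Among Chaudhari, Nakamura, Kapoor, Nguyen, Szabo and Johansson, a member of the cathedral chapter before not a chapter member: Chaudhari, Nakamura, Kapoor, Nguyen and Szabo (a member of the cathedral chapter) before Johansson (not a chapter member).
Among Chaudhari, Nakamura, Kapoor, Nguyen and Szabo, by date of consecration or institution (earlier first): Chaudhari and Nakamura (14 Oct 2002) before Kapoor, Nguyen and Szabo (5 Sep 2012).
Among Chaudhari and Nakamura, alphabetically by surname: Chaudhari before Nakamura.
Among Kapoor, Nguyen and Szabo, alphabetically by surname: Kapoor before Nguyen before Szabo.
Greco, Takahashi and Tanaka are each not a chapter member, so the next rule applies.
Among Greco, Takahashi and Tanaka, by date of consecration or institution (earlier first): Greco (25 Feb 2001) before Takahashi and Tanaka (24 Jun 2009).
Among Takahashi and Tanaka, alphabetically by surname: Takahashi before Tanaka.
Order: Chaudhari, Nakamura, Kapoor, Nguyen, Szabo, Johansson, Greco, Takahashi, Tanaka. So position 2.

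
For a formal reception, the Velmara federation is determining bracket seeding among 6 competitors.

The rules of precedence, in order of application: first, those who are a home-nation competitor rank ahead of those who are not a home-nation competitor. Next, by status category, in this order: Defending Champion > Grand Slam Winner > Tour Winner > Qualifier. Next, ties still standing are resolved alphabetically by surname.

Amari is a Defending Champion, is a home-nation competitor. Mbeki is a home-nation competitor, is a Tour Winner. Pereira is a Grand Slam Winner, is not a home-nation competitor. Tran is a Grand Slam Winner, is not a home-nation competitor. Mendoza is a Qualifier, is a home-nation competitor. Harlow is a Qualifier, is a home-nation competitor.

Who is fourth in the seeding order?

By the first rule: Amari, Mbeki, Harlow and Mendoza (each a home-nation competitor); then Pereira and Tran (both not a home-nation competitor).
Among Amari, Mbeki, Harlow and Mendoza, by status category: Amari (Defending Champion) before Mbeki (Tour Winner) before Harlow and Mendoza (Qualifier).
Among Harlow and Mendoza, alphabetically by surname: Harlow before Mendoza.
Pereira and Tran are each Grand Slam Winner, so the next rule applies.
Among Pereira and Tran, alphabetically by surname: Pereira before Tran.
Order: Amari, Mbeki, Harlow, Mendoza, Pereira, Tran.

Mendoza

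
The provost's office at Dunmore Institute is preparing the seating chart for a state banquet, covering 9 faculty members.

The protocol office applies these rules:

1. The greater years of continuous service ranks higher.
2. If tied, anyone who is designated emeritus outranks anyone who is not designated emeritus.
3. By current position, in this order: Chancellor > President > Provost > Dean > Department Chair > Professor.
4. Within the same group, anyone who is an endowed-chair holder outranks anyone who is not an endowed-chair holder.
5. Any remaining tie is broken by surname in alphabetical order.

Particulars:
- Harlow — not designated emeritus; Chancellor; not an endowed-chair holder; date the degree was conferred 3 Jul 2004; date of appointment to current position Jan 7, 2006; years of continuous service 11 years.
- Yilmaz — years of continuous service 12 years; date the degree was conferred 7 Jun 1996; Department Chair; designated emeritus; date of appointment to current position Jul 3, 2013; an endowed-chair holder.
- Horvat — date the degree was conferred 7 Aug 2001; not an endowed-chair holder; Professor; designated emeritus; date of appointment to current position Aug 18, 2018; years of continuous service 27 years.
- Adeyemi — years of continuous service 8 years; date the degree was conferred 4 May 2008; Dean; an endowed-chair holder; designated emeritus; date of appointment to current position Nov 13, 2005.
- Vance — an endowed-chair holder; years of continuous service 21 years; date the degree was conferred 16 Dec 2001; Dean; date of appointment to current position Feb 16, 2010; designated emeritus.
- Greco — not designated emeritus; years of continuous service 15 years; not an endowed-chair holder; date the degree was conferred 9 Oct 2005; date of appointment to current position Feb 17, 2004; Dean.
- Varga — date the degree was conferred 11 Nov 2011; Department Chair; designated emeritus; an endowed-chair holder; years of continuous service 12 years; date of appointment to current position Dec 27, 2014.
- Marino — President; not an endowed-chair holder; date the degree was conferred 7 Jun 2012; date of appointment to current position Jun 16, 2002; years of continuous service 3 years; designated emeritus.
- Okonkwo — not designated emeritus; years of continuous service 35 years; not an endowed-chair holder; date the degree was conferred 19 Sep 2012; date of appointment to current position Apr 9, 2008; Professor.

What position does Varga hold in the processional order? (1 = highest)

5

By years of continuous service (higher first): Okonkwo (35 years); then Horvat (27 years); then Vance (21 years); then Greco (15 years); then Varga and Yilmaz (both 12 years); then Harlow (11 years); then Adeyemi (8 years); then Marino (3 years).
Varga and Yilmaz are each designated emeritus, so the next rule applies.
Varga and Yilmaz are each Department Chair, so the next rule applies.
Varga and Yilmaz are each an endowed-chair holder, so the next rule applies.
Among Varga and Yilmaz, alphabetically by surname: Varga before Yilmaz.
Order: Okonkwo, Horvat, Vance, Greco, Varga, Yilmaz, Harlow, Adeyemi, Marino. So position 5.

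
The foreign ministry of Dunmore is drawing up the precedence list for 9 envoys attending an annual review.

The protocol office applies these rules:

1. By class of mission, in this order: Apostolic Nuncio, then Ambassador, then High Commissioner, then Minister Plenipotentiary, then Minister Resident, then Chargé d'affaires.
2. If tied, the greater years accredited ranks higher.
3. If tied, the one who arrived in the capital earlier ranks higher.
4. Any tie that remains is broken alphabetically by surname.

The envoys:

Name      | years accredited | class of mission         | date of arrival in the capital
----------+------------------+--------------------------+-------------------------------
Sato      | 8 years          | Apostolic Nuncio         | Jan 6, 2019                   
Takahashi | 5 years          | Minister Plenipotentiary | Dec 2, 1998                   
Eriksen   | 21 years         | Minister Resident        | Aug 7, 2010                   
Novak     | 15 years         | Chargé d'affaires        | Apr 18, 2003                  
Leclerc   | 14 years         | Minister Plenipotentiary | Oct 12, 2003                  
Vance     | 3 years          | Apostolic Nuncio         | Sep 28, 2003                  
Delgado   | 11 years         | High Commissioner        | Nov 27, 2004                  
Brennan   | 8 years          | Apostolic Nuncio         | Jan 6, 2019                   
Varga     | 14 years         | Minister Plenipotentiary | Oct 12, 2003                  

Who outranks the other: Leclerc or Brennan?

Brennan

By class of mission: Brennan, Sato and Vance (Apostolic Nuncio); then Delgado (High Commissioner); then Leclerc, Varga and Takahashi (Minister Plenipotentiary); then Eriksen (Minister Resident); then Novak (Chargé d'affaires).
Among Brennan, Sato and Vance, by years accredited (higher first): Brennan and Sato (8 years) before Vance (3 years).
Brennan and Sato both have date of arrival in the capital Jan 6, 2019, so the next rule applies.
Among Brennan and Sato, alphabetically by surname: Brennan before Sato.
Among Leclerc, Varga and Takahashi, by years accredited (higher first): Leclerc and Varga (14 years) before Takahashi (5 years).
Leclerc and Varga both have date of arrival in the capital Oct 12, 2003, so the next rule applies.
Among Leclerc and Varga, alphabetically by surname: Leclerc before Varga.
So Brennan takes precedence.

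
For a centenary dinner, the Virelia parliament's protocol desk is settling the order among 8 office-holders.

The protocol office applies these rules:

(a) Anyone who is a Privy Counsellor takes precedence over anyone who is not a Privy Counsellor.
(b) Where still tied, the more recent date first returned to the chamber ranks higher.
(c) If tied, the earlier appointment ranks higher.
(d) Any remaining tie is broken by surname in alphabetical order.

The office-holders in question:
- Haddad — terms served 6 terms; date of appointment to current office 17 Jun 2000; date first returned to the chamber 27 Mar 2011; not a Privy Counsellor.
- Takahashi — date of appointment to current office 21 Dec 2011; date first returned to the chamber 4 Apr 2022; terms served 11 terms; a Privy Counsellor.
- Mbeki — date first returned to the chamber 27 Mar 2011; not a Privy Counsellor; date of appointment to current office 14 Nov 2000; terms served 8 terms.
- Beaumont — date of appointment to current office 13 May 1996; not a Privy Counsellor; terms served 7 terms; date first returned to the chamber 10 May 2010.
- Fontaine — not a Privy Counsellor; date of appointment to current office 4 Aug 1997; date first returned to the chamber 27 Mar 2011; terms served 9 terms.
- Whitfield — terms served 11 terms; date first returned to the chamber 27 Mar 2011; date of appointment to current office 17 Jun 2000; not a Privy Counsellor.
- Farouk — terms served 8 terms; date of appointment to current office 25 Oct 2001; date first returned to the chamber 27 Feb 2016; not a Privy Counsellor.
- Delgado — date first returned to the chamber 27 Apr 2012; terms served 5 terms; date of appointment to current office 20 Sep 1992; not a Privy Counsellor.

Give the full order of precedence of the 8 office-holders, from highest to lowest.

By the first rule: Takahashi (a Privy Counsellor); then Farouk, Delgado, Fontaine, Haddad, Whitfield, Mbeki and Beaumont (each not a Privy Counsellor).
Among Farouk, Delgado, Fontaine, Haddad, Whitfield, Mbeki and Beaumont, by date first returned to the chamber (later first): Farouk (27 Feb 2016) before Delgado (27 Apr 2012) before Fontaine, Haddad, Whitfield and Mbeki (27 Mar 2011) before Beaumont (10 May 2010).
Among Fontaine, Haddad, Whitfield and Mbeki, by date of appointment to current office (earlier first): Fontaine (4 Aug 1997) before Haddad and Whitfield (17 Jun 2000) before Mbeki (14 Nov 2000).
Among Haddad and Whitfield, alphabetically by surname: Haddad before Whitfield.
Full order: Takahashi, Farouk, Delgado, Fontaine, Haddad, Whitfield, Mbeki, Beaumont.

Takahashi, Farouk, Delgado, Fontaine, Haddad, Whitfield, Mbeki, Beaumont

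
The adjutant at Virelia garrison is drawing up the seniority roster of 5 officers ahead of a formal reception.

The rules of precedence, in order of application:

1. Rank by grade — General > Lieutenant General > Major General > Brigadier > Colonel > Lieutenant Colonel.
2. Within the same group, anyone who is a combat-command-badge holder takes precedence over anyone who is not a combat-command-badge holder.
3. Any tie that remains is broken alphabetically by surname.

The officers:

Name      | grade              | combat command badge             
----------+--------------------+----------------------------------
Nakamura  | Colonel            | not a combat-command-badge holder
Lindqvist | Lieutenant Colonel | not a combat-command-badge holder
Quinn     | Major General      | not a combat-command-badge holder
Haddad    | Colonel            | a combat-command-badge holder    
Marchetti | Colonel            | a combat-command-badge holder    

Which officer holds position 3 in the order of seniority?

By grade: Quinn (Major General); then Haddad, Marchetti and Nakamura (Colonel); then Lindqvist (Lieutenant Colonel).
Among Haddad, Marchetti and Nakamura, a combat-command-badge holder before not a combat-command-badge holder: Haddad and Marchetti (a combat-command-badge holder) before Nakamura (not a combat-command-badge holder).
Among Haddad and Marchetti, alphabetically by surname: Haddad before Marchetti.
Order: Quinn, Haddad, Marchetti, Nakamura, Lindqvist.

Marchetti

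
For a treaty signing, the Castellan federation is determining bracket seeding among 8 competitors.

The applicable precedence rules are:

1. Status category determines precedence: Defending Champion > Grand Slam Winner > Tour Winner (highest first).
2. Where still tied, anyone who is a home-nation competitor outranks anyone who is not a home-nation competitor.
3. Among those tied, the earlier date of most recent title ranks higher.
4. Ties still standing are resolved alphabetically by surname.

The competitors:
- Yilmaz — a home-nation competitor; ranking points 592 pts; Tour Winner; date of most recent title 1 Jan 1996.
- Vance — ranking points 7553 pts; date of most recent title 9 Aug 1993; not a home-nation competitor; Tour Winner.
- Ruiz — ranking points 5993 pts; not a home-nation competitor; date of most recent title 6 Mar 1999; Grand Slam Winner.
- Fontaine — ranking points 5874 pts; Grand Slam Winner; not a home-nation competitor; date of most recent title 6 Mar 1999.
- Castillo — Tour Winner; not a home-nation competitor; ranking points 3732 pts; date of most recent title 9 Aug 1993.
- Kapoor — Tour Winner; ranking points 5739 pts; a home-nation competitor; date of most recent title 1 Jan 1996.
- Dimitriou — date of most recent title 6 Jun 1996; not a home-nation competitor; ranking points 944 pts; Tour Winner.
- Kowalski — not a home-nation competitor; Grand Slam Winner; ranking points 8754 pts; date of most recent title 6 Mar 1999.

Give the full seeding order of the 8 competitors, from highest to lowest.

By status category: Fontaine, Kowalski and Ruiz (Grand Slam Winner); then Kapoor, Yilmaz, Castillo, Vance and Dimitriou (Tour Winner).
Fontaine, Kowalski and Ruiz are each not a home-nation competitor, so the next rule applies.
Fontaine, Kowalski and Ruiz all have date of most recent title 6 Mar 1999, so the next rule applies.
Among Fontaine, Kowalski and Ruiz, alphabetically by surname: Fontaine before Kowalski before Ruiz.
Among Kapoor, Yilmaz, Castillo, Vance and Dimitriou, a home-nation competitor before not a home-nation competitor: Kapoor and Yilmaz (a home-nation competitor) before Castillo, Vance and Dimitriou (not a home-nation competitor).
Kapoor and Yilmaz both have date of most recent title 1 Jan 1996, so the next rule applies.
Among Kapoor and Yilmaz, alphabetically by surname: Kapoor before Yilmaz.
Among Castillo, Vance and Dimitriou, by date of most recent title (earlier first): Castillo and Vance (9 Aug 1993) before Dimitriou (6 Jun 1996).
Among Castillo and Vance, alphabetically by surname: Castillo before Vance.
Full order: Fontaine, Kowalski, Ruiz, Kapoor, Yilmaz, Castillo, Vance, Dimitriou.

Fontaine, Kowalski, Ruiz, Kapoor, Yilmaz, Castillo, Vance, Dimitriou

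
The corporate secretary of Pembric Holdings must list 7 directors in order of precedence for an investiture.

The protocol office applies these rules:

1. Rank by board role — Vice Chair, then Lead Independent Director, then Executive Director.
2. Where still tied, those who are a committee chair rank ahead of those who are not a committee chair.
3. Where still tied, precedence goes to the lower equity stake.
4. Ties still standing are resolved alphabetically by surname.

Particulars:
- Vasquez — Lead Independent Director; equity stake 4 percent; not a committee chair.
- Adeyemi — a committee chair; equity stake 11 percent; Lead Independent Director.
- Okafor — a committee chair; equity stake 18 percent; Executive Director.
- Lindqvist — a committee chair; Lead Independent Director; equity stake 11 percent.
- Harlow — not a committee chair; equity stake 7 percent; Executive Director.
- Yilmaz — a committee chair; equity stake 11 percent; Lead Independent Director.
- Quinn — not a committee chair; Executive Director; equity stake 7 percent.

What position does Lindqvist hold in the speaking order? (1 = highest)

2

By board role: Adeyemi, Lindqvist, Yilmaz and Vasquez (Lead Independent Director); then Okafor, Harlow and Quinn (Executive Director).
Among Adeyemi, Lindqvist, Yilmaz and Vasquez, a committee chair before not a committee chair: Adeyemi, Lindqvist and Yilmaz (a committee chair) before Vasquez (not a committee chair).
Adeyemi, Lindqvist and Yilmaz all have equity stake 11 percent, so the next rule applies.
Among Adeyemi, Lindqvist and Yilmaz, alphabetically by surname: Adeyemi before Lindqvist before Yilmaz.
Among Okafor, Harlow and Quinn, a committee chair before not a committee chair: Okafor (a committee chair) before Harlow and Quinn (not a committee chair).
Harlow and Quinn both have equity stake 7 percent, so the next rule applies.
Among Harlow and Quinn, alphabetically by surname: Harlow before Quinn.
Order: Adeyemi, Lindqvist, Yilmaz, Vasquez, Okafor, Harlow, Quinn. So position 2.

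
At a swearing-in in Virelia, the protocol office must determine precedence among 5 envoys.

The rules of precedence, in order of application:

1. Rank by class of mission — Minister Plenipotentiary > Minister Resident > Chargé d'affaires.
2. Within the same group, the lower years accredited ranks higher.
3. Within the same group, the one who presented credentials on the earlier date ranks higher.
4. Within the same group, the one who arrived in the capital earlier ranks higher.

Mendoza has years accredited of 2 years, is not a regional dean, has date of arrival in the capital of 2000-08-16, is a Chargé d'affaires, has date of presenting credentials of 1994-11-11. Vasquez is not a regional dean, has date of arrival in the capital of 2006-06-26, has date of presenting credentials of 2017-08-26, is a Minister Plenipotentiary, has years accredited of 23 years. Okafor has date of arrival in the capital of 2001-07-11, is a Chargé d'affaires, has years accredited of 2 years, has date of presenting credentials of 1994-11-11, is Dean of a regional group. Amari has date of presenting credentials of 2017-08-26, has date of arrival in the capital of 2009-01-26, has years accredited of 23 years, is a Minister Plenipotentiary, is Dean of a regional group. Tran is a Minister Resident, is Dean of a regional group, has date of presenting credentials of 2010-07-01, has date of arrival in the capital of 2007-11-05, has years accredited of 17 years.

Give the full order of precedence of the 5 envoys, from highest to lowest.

By class of mission: Vasquez and Amari (Minister Plenipotentiary); then Tran (Minister Resident); then Mendoza and Okafor (Chargé d'affaires).
Vasquez and Amari both have years accredited 23 years, so the next rule applies.
Vasquez and Amari both have date of presenting credentials 2017-08-26, so the next rule applies.
Among Vasquez and Amari, by date of arrival in the capital (earlier first): Vasquez (2006-06-26) before Amari (2009-01-26).
Mendoza and Okafor both have years accredited 2 years, so the next rule applies.
Mendoza and Okafor both have date of presenting credentials 1994-11-11, so the next rule applies.
Among Mendoza and Okafor, by date of arrival in the capital (earlier first): Mendoza (2000-08-16) before Okafor (2001-07-11).
Full order: Vasquez, Amari, Tran, Mendoza, Okafor.

Vasquez, Amari, Tran, Mendoza, Okafor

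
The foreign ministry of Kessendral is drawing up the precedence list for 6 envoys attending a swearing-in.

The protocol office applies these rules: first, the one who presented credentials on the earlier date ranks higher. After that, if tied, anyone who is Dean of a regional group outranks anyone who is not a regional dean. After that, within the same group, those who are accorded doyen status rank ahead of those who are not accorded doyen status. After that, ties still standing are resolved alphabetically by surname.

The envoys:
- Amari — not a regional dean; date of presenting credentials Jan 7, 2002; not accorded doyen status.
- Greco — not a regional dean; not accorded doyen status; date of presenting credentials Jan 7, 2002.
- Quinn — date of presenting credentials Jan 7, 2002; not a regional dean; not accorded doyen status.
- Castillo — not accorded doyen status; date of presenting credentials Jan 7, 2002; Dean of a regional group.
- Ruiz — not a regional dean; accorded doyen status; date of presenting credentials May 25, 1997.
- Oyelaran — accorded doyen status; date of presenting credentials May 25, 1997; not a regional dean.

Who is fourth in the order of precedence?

By date of presenting credentials (earlier first): Oyelaran and Ruiz (both May 25, 1997); then Castillo, Amari, Greco and Quinn (each Jan 7, 2002).
Oyelaran and Ruiz are each not a regional dean, so the next rule applies.
Oyelaran and Ruiz are each accorded doyen status, so the next rule applies.
Among Oyelaran and Ruiz, alphabetically by surname: Oyelaran before Ruiz.
Among Castillo, Amari, Greco and Quinn, Dean of a regional group before not a regional dean: Castillo (Dean of a regional group) before Amari, Greco and Quinn (not a regional dean).
Amari, Greco and Quinn are each not accorded doyen status, so the next rule applies.
Among Amari, Greco and Quinn, alphabetically by surname: Amari before Greco before Quinn.
Order: Oyelaran, Ruiz, Castillo, Amari, Greco, Quinn.

Amari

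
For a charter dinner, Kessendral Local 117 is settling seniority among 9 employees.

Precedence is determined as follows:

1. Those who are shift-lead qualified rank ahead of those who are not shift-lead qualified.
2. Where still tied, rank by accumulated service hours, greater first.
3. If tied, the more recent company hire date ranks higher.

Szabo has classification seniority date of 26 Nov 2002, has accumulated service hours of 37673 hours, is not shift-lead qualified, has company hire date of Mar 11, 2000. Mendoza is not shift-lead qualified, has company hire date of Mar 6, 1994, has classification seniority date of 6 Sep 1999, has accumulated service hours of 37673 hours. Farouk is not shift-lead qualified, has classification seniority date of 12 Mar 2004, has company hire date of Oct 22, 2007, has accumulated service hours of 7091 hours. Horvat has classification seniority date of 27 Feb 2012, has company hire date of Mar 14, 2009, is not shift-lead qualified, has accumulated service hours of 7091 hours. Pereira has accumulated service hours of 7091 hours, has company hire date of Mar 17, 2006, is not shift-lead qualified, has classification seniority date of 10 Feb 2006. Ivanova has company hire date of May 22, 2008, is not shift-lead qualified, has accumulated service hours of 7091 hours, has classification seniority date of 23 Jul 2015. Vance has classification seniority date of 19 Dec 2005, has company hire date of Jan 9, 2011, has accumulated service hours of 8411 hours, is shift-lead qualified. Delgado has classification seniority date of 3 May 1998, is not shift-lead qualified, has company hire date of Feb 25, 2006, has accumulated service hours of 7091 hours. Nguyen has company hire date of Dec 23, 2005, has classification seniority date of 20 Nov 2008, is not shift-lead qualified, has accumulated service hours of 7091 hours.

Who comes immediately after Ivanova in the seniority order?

By the first rule: Vance (shift-lead qualified); then Szabo, Mendoza, Horvat, Ivanova, Farouk, Pereira, Delgado and Nguyen (each not shift-lead qualified).
Among Szabo, Mendoza, Horvat, Ivanova, Farouk, Pereira, Delgado and Nguyen, by accumulated service hours (higher first): Szabo and Mendoza (37673 hours) before Horvat, Ivanova, Farouk, Pereira, Delgado and Nguyen (7091 hours).
Among Szabo and Mendoza, by company hire date (later first): Szabo (Mar 11, 2000) before Mendoza (Mar 6, 1994).
Among Horvat, Ivanova, Farouk, Pereira, Delgado and Nguyen, by company hire date (later first): Horvat (Mar 14, 2009) before Ivanova (May 22, 2008) before Farouk (Oct 22, 2007) before Pereira (Mar 17, 2006) before Delgado (Feb 25, 2006) before Nguyen (Dec 23, 2005).
Order: Vance, Szabo, Mendoza, Horvat, Ivanova, Farouk, Pereira, Delgado, Nguyen.

Farouk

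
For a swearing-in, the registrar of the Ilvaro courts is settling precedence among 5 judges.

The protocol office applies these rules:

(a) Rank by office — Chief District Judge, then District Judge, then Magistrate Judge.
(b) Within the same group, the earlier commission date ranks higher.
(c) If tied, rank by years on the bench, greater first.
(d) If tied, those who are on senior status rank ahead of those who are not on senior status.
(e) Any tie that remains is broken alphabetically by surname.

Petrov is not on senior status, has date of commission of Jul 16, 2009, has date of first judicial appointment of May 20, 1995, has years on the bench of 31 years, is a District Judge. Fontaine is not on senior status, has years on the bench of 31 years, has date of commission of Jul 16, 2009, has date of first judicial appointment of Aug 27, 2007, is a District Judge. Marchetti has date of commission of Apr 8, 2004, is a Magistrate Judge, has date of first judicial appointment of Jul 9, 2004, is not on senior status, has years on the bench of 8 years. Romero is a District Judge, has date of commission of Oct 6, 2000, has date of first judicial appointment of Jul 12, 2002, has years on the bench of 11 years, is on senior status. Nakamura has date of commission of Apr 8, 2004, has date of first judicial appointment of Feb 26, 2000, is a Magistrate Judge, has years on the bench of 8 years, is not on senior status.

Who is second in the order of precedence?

By office: Romero, Fontaine and Petrov (District Judge); then Marchetti and Nakamura (Magistrate Judge).
Among Romero, Fontaine and Petrov, by date of commission (earlier first): Romero (Oct 6, 2000) before Fontaine and Petrov (Jul 16, 2009).
Fontaine and Petrov both have years on the bench 31 years, so the next rule applies.
Fontaine and Petrov are each not on senior status, so the next rule applies.
Among Fontaine and Petrov, alphabetically by surname: Fontaine before Petrov.
Marchetti and Nakamura both have date of commission Apr 8, 2004, so the next rule applies.
Marchetti and Nakamura both have years on the bench 8 years, so the next rule applies.
Marchetti and Nakamura are each not on senior status, so the next rule applies.
Among Marchetti and Nakamura, alphabetically by surname: Marchetti before Nakamura.
Order: Romero, Fontaine, Petrov, Marchetti, Nakamura.

Fontaine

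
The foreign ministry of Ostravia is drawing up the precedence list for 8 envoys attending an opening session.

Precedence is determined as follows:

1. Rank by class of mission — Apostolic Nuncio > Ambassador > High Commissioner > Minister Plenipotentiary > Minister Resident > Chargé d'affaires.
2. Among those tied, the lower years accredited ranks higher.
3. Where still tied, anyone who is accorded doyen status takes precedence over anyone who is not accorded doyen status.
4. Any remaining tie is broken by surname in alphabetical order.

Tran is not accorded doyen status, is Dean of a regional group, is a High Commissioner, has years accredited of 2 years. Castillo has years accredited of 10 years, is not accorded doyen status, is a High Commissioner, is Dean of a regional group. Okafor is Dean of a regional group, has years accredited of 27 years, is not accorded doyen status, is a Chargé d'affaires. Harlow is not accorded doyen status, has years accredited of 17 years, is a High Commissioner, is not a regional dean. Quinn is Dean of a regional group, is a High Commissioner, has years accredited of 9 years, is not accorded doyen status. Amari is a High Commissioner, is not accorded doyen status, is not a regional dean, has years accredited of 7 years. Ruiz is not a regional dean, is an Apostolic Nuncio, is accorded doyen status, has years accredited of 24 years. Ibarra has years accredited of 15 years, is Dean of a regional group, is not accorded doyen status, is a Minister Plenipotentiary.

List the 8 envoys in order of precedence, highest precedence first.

By class of mission: Ruiz (Apostolic Nuncio); then Tran, Amari, Quinn, Castillo and Harlow (High Commissioner); then Ibarra (Minister Plenipotentiary); then Okafor (Chargé d'affaires).
Among Tran, Amari, Quinn, Castillo and Harlow, by years accredited (lower first): Tran (2 years) before Amari (7 years) before Quinn (9 years) before Castillo (10 years) before Harlow (17 years).
Full order: Ruiz, Tran, Amari, Quinn, Castillo, Harlow, Ibarra, Okafor.

Ruiz, Tran, Amari, Quinn, Castillo, Harlow, Ibarra, Okafor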